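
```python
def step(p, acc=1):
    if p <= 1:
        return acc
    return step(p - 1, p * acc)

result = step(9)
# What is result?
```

Accumulator trace (n, acc): (9, 1) -> (8, 9) -> (7, 72) -> (6, 504) -> (5, 3024) -> (4, 15120) -> (3, 60480) -> (2, 181440) -> (1, 362880) -> return 362880

Answer: 362880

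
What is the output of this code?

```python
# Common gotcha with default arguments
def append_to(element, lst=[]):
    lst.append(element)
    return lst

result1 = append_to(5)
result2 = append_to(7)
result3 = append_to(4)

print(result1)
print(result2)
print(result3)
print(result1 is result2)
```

Key concept: mutable default argument gotcha.
Step by step:
`result1 = append_to(5)` → result1 = [5]
`result2 = append_to(7)` → result1 = [5, 7] (same object as result2); result2 = [5, 7] (same object as result1)
`result3 = append_to(4)` → result1 = [5, 7, 4] (same object as result2, result3); result2 = [5, 7, 4] (same object as result1, result3); result3 = [5, 7, 4] (same object as result1, result2)
`print(result1)` → prints [5, 7, 4]
`print(result2)` → prints [5, 7, 4]
`print(result3)` → prints [5, 7, 4]
`print(result1 is result2)` → prints True

Answer:
[5, 7, 4]
[5, 7, 4]
[5, 7, 4]
True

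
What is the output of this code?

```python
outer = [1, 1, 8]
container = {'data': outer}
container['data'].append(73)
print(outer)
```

Key concept: dict holds reference to list.
Step by step:
`outer = [1, 1, 8]` → outer = [1, 1, 8]
`container = {'data': outer}` → container = {'data': [1, 1, 8]}
`container['data'].append(73)` → outer = [1, 1, 8, 73]; container = {'data': [1, 1, 8, 73]}
`print(outer)` → prints [1, 1, 8, 73]

Answer: [1, 1, 8, 73]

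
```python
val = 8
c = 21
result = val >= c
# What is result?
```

Trace:
`val = 8` → val = 8
`c = 21` → c = 21
`result = val >= c` → result = False
So result = False

Answer: False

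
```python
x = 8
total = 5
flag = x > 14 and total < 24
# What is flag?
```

Trace:
`x = 8` → x = 8
`total = 5` → total = 5
`flag = x > 14 and total < 24` → flag = False
So flag = False

Answer: False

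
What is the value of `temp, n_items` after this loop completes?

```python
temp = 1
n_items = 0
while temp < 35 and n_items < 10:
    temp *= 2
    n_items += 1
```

Double until >= 35 or 10 iterations
`temp, n_items` takes the values: (1, 0) → (2, 0) → (2, 1) → (4, 1) → (4, 2) → (8, 2) → (8, 3) → (16, 3) → (16, 4) → (32, 4) → (32, 5) → (64, 5) → (64, 6)

Answer: 64, 6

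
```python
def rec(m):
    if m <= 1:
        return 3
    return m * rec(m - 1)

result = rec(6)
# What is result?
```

rec(6) = 6 * 5 * 4 * 3 * 2 * 3 = 2160

Answer: 2160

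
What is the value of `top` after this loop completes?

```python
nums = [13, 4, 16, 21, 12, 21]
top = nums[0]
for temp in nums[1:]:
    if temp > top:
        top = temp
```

Maximum of [13, 4, 16, 21, 12, 21]
`top` takes the values: 13 → 16 → 21

Answer: 21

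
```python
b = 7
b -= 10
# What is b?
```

Trace:
`b = 7` → b = 7
`b -= 10` → b = -3
So b = -3

Answer: -3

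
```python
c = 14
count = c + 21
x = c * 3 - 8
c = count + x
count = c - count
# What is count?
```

Trace:
`c = 14` → c = 14
`count = c + 21` → count = 35
`x = c * 3 - 8` → x = 34
`c = count + x` → c = 69
`count = c - count` → count = 34
So count = 34

Answer: 34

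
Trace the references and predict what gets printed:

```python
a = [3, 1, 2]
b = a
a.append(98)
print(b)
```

Key concept: basic list aliasing.
Step by step:
`a = [3, 1, 2]` → a = [3, 1, 2]
`b = a` → b = [3, 1, 2] (same object as a)
`a.append(98)` → a = [3, 1, 2, 98] (same object as b); b = [3, 1, 2, 98] (same object as a)
`print(b)` → prints [3, 1, 2, 98]

Answer: [3, 1, 2, 98]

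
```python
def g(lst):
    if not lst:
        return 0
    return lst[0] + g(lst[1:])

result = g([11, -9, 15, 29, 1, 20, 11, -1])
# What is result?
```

11 + (-9) + 15 + 29 + 1 + 20 + 11 + (-1) + 0 = 77

Answer: 77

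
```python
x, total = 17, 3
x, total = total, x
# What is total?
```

Trace:
`x, total = 17, 3` → x = 17; total = 3
`x, total = total, x` → x = 3; total = 17
So total = 17

Answer: 17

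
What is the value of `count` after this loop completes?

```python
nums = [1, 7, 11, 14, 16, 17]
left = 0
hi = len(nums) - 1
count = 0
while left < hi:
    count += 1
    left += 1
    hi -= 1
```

Iterations until pointers meet (list length 6)
`count` takes the values: 0 → 1 → 2 → 3

Answer: 3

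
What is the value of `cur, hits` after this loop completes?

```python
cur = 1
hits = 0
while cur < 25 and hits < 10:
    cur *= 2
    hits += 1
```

Double until >= 25 or 10 iterations
`cur, hits` takes the values: (1, 0) → (2, 0) → (2, 1) → (4, 1) → (4, 2) → (8, 2) → (8, 3) → (16, 3) → (16, 4) → (32, 4) → (32, 5)

Answer: 32, 5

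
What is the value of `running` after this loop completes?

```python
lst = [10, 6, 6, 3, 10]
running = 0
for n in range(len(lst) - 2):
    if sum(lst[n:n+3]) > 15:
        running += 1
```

Count windows with sum > 15
`running` takes the values: 0 → 1 → 2

Answer: 2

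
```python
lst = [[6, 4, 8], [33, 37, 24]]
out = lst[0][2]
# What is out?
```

Trace:
`lst = [[6, 4, 8], [33, 37, 24]]` → lst = [[6, 4, 8], [33, 37, 24]]
`out = lst[0][2]` → out = 8
So out = 8

Answer: 8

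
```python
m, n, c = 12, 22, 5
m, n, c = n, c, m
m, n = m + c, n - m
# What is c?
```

Trace:
`m, n, c = 12, 22, 5` → m = 12; n = 22; c = 5
`m, n, c = n, c, m` → m = 22; n = 5; c = 12
`m, n = m + c, n - m` → m = 34; n = -17
So c = 12

Answer: 12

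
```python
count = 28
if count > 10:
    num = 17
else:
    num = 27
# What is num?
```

Trace:
`count = 28` → count = 28
`if count > 10: ...` → count > 10 is True → num = 17
So num = 17

Answer: 17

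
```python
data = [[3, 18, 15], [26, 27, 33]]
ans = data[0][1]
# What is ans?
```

Trace:
`data = [[3, 18, 15], [26, 27, 33]]` → data = [[3, 18, 15], [26, 27, 33]]
`ans = data[0][1]` → ans = 18
So ans = 18

Answer: 18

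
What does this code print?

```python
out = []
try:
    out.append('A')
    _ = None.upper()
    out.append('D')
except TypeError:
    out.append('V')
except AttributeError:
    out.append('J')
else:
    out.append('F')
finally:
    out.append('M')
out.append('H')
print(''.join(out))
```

Execution trace: 'A' (try body) → 'J' (except AttributeError) → 'M' (finally) → 'H' (after the try/except). Output: AJMH

Answer: AJMH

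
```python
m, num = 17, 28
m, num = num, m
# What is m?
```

Trace:
`m, num = 17, 28` → m = 17; num = 28
`m, num = num, m` → m = 28; num = 17
So m = 28

Answer: 28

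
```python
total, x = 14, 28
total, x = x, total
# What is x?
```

Trace:
`total, x = 14, 28` → total = 14; x = 28
`total, x = x, total` → total = 28; x = 14
So x = 14

Answer: 14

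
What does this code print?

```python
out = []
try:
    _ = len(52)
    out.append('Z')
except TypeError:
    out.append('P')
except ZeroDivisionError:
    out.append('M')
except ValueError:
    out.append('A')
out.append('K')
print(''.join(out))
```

Execution trace: 'P' (except TypeError) → 'K' (after the try/except). Output: PK

Answer: PK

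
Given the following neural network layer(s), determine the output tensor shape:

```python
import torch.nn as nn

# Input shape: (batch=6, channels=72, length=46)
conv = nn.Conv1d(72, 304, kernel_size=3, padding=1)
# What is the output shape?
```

Input: (6, 72, 46) -> Output: (6, 304, 46)

Answer: (6, 304, 46)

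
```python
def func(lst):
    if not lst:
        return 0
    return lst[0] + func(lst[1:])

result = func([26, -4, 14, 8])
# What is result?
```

26 + (-4) + 14 + 8 + 0 = 44

Answer: 44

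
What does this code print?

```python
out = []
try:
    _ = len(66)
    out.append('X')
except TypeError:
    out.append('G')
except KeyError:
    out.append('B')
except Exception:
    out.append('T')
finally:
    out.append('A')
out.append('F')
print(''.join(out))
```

Execution trace: 'G' (except TypeError) → 'A' (finally) → 'F' (after the try/except). Output: GAF

Answer: GAF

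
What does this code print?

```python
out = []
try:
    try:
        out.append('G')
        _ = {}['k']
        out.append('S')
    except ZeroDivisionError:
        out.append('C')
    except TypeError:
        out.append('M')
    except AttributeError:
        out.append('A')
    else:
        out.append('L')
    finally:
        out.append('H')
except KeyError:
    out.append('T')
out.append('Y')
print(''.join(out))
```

Execution trace: 'G' (try body) → 'H' (finally) → 'T' (outer except KeyError) → 'Y' (after the try/except). Output: GHTY

Answer: GHTY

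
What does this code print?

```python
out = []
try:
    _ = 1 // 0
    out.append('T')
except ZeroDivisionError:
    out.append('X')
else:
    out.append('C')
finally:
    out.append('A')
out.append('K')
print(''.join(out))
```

Execution trace: 'X' (except ZeroDivisionError) → 'A' (finally) → 'K' (after the try/except). Output: XAK

Answer: XAK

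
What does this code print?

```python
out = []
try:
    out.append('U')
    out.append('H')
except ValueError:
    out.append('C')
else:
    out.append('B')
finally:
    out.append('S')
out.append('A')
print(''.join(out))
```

Execution trace: 'U' (try body) → 'H' (try body, no exception) → 'B' (else) → 'S' (finally) → 'A' (after the try/except). Output: UHBSA

Answer: UHBSA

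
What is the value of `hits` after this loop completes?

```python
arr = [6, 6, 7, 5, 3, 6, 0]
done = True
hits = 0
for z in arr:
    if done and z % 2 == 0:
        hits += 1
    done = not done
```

Count even values at even positions
`hits` takes the values: 0 → 1 → 2

Answer: 2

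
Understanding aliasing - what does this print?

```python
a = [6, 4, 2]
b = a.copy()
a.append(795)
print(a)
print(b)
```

Key concept: list.copy() creates independent copy.
Step by step:
`a = [6, 4, 2]` → a = [6, 4, 2]
`b = a.copy()` → b = [6, 4, 2]
`a.append(795)` → a = [6, 4, 2, 795]
`print(a)` → prints [6, 4, 2, 795]
`print(b)` → prints [6, 4, 2]

Answer:
[6, 4, 2, 795]
[6, 4, 2]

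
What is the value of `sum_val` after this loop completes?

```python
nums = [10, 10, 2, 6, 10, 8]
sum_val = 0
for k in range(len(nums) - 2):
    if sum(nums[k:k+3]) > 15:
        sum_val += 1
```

Count windows with sum > 15
`sum_val` takes the values: 0 → 1 → 2 → 3 → 4

Answer: 4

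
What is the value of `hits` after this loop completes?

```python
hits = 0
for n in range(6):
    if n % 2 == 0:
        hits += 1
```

Count numbers divisible by 2 in range(6)
`hits` takes the values: 0 → 1 → 2 → 3

Answer: 3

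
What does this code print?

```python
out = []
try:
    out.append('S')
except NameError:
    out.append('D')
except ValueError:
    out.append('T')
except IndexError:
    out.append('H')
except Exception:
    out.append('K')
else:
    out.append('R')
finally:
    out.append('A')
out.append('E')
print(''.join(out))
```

Execution trace: 'S' (try body, no exception) → 'R' (else) → 'A' (finally) → 'E' (after the try/except). Output: SRAE

Answer: SRAE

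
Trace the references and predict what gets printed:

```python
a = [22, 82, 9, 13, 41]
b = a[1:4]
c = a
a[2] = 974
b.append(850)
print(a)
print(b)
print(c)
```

Key concept: slice vs alias.
Step by step:
`a = [22, 82, 9, 13, 41]` → a = [22, 82, 9, 13, 41]
`b = a[1:4]` → b = [82, 9, 13]
`c = a` → c = [22, 82, 9, 13, 41] (same object as a)
`a[2] = 974` → a = [22, 82, 974, 13, 41] (same object as c); c = [22, 82, 974, 13, 41] (same object as a)
`b.append(850)` → b = [82, 9, 13, 850]
`print(a)` → prints [22, 82, 974, 13, 41]
`print(b)` → prints [82, 9, 13, 850]
`print(c)` → prints [22, 82, 974, 13, 41]

Answer:
[22, 82, 974, 13, 41]
[82, 9, 13, 850]
[22, 82, 974, 13, 41]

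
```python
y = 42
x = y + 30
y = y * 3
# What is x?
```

Trace:
`y = 42` → y = 42
`x = y + 30` → x = 72
`y = y * 3` → y = 126
So x = 72

Answer: 72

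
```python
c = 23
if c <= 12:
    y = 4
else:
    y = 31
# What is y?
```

Trace:
`c = 23` → c = 23
`if c <= 12: ...` → c <= 12 is False, take else branch → y = 31
So y = 31

Answer: 31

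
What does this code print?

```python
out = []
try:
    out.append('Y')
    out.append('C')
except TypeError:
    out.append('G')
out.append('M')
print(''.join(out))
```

Execution trace: 'Y' (try body) → 'C' (try body, no exception) → 'M' (after the try/except). Output: YCM

Answer: YCM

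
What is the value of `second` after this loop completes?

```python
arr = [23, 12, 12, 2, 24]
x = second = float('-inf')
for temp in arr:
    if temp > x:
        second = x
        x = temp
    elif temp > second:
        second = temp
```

Second largest (with repeats) in [23, 12, 12, 2, 24]
`second` takes the values: -inf → 12 → 23

Answer: 23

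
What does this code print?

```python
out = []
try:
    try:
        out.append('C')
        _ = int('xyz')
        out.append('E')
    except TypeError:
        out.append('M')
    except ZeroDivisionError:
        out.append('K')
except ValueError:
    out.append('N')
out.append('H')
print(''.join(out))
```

Execution trace: 'C' (try body) → 'N' (outer except ValueError) → 'H' (after the try/except). Output: CNH

Answer: CNH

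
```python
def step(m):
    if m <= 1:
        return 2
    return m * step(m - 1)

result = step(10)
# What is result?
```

step(10) = 10 * 9 * 8 * 7 * 6 * 5 * 4 * 3 * 2 * 2 = 7257600

Answer: 7257600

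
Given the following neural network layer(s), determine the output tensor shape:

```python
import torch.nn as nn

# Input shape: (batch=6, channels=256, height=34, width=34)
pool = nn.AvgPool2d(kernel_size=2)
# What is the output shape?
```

Input: (6, 256, 34, 34) -> Output: (6, 256, 17, 17)

Answer: (6, 256, 17, 17)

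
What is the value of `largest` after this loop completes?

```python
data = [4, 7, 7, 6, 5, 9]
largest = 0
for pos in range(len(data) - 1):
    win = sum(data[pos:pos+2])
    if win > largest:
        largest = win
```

Max sum of 2-element window in [4, 7, 7, 6, 5, 9]
`largest` takes the values: 0 → 11 → 14

Answer: 14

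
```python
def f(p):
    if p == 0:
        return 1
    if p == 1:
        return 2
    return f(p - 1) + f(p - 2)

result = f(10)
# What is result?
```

Build up from base cases: f(0)=1, f(1)=2, f(2)=3, f(3)=5, f(4)=8, f(5)=13, f(6)=21, ..., f(10)=144

Answer: 144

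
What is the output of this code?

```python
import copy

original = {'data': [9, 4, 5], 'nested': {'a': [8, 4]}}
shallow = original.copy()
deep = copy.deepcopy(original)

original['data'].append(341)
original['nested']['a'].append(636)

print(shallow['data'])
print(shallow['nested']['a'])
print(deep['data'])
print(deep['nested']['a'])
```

Key concept: comparing shallow vs deep copy.
Step by step:
`original = {'data': [9, 4, 5], 'nested': {'a': [8, 4]}}` → original = {'data': [9, 4, 5], 'nested': {'a': [8, 4]}}
`shallow = original.copy()` → shallow = {'data': [9, 4, 5], 'nested': {'a': [8, 4]}}
`deep = copy.deepcopy(original)` → deep = {'data': [9, 4, 5], 'nested': {'a': [8, 4]}}
`original['data'].append(341)` → original = {'data': [9, 4, 5, 341], 'nested': {'a': [8, 4]}}; shallow = {'data': [9, 4, 5, 341], 'nested': {'a': [8, 4]}}
`original['nested']['a'].append(636)` → original = {'data': [9, 4, 5, 341], 'nested': {'a': [8, 4, 636]}}; shallow = {'data': [9, 4, 5, 341], 'nested': {'a': [8, 4, 636]}}
`print(shallow['data'])` → prints [9, 4, 5, 341]
`print(shallow['nested']['a'])` → prints [8, 4, 636]
`print(deep['data'])` → prints [9, 4, 5]
`print(deep['nested']['a'])` → prints [8, 4]

Answer:
[9, 4, 5, 341]
[8, 4, 636]
[9, 4, 5]
[8, 4]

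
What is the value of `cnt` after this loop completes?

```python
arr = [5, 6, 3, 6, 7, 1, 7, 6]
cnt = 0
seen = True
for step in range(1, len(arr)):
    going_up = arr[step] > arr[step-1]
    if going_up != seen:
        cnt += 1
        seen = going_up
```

Count direction changes in [5, 6, 3, 6, 7, 1, 7, 6]
`cnt` takes the values: 0 → 1 → 2 → 3 → 4 → 5

Answer: 5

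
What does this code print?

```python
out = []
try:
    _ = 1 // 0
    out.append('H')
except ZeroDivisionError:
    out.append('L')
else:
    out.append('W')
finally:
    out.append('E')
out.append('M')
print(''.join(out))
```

Execution trace: 'L' (except ZeroDivisionError) → 'E' (finally) → 'M' (after the try/except). Output: LEM

Answer: LEM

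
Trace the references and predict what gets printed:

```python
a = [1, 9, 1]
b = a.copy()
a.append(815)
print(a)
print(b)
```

Key concept: list.copy() creates independent copy.
Step by step:
`a = [1, 9, 1]` → a = [1, 9, 1]
`b = a.copy()` → b = [1, 9, 1]
`a.append(815)` → a = [1, 9, 1, 815]
`print(a)` → prints [1, 9, 1, 815]
`print(b)` → prints [1, 9, 1]

Answer:
[1, 9, 1, 815]
[1, 9, 1]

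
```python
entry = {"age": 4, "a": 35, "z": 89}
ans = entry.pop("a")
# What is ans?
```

Trace:
`entry = {"age": 4, "a": 35, "z": 89}` → entry = {'age': 4, 'a': 35, 'z': 89}
`ans = entry.pop("a")` → entry = {'age': 4, 'z': 89}; ans = 35
So ans = 35

Answer: 35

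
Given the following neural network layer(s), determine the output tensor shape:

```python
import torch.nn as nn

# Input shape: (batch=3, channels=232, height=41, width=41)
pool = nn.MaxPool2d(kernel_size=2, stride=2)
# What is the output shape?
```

Input: (3, 232, 41, 41) -> Output: (3, 232, 20, 20)

Answer: (3, 232, 20, 20)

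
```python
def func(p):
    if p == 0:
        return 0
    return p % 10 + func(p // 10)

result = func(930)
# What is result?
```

Sum of digits of 930: 0 + 3 + 9 = 12

Answer: 12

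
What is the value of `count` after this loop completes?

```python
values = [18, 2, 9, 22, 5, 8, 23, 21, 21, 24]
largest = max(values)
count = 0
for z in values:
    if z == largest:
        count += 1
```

Count of max value 24 in [18, 2, 9, 22, 5, 8, 23, 21, 21, 24]
`count` takes the values: 0 → 1

Answer: 1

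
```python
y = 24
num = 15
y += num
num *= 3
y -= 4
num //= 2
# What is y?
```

Trace:
`y = 24` → y = 24
`num = 15` → num = 15
`y += num` → y = 39
`num *= 3` → num = 45
`y -= 4` → y = 35
`num //= 2` → num = 22
So y = 35

Answer: 35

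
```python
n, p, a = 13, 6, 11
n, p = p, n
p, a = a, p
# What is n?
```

Trace:
`n, p, a = 13, 6, 11` → n = 13; p = 6; a = 11
`n, p = p, n` → n = 6; p = 13
`p, a = a, p` → p = 11; a = 13
So n = 6

Answer: 6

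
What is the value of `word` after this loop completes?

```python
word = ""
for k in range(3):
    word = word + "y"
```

Repeat 'y' 3 times
`word` takes the values: "" → "y" → "yy" → "yyy"

Answer: "yyy"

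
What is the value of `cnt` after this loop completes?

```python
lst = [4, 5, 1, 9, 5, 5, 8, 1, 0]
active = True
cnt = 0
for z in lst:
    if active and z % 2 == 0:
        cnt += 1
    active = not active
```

Count even values at even positions
`cnt` takes the values: 0 → 1 → 2 → 3

Answer: 3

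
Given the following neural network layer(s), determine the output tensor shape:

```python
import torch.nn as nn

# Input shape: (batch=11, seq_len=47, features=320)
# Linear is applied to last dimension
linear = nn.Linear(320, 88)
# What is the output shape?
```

Input: (11, 47, 320) -> Output: (11, 47, 88)

Answer: (11, 47, 88)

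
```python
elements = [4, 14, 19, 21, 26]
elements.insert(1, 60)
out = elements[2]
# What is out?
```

Trace:
`elements = [4, 14, 19, 21, 26]` → elements = [4, 14, 19, 21, 26]
`elements.insert(1, 60)` → elements = [4, 60, 14, 19, 21, 26]
`out = elements[2]` → out = 14
So out = 14

Answer: 14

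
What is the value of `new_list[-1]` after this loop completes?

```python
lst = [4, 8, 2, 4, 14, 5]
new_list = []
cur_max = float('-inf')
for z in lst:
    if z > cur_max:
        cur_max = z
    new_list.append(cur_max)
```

Running max ends at 14
`new_list` takes the values: [] → [4] → [4, 8] → [4, 8, 8] → [4, 8, 8, 8] → [4, 8, 8, 8, 14] → [4, 8, 8, 8, 14, 14]
So `new_list[-1]` = 14

Answer: 14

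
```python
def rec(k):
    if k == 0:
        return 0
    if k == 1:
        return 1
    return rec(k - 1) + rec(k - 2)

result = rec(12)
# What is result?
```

Build up from base cases: rec(0)=0, rec(1)=1, rec(2)=1, rec(3)=2, rec(4)=3, rec(5)=5, rec(6)=8, ..., rec(12)=144

Answer: 144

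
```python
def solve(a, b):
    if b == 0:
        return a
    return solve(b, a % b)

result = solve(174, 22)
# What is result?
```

solve(174, 22) -> solve(22, 20) -> solve(20, 2) -> solve(2, 0) -> 2

Answer: 2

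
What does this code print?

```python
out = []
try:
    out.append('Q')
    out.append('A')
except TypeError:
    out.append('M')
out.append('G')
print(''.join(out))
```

Execution trace: 'Q' (try body) → 'A' (try body, no exception) → 'G' (after the try/except). Output: QAG

Answer: QAG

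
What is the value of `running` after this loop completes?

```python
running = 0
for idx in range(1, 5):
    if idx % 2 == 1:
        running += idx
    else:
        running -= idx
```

Add odd, subtract even
`running` takes the values: 0 → 1 → -1 → 2 → -2

Answer: -2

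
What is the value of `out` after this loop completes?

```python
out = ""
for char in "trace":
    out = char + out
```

Reverse 'trace'
`out` takes the values: "" → "t" → "rt" → "art" → "cart" → "ecart"

Answer: "ecart"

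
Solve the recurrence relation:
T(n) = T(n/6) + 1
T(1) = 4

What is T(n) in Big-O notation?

Each step divides n by 6 and adds 1. After log_6(n) steps we reach T(1)=4. So T(n) = 1·log_6(n) + 4 = O(log n).

Answer: O(log n)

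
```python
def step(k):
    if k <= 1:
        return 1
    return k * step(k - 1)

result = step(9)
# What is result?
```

step(9) = 9 * 8 * 7 * 6 * 5 * 4 * 3 * 2 * 1 = 362880

Answer: 362880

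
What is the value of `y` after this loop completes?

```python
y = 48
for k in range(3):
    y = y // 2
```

Halve 3 times: 48 // 2^3 = 6
`y` takes the values: 48 → 24 → 12 → 6

Answer: 6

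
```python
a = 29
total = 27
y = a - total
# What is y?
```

Trace:
`a = 29` → a = 29
`total = 27` → total = 27
`y = a - total` → y = 2
So y = 2

Answer: 2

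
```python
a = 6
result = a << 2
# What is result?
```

Trace:
`a = 6` → a = 6
`result = a << 2` → result = 24
So result = 24

Answer: 24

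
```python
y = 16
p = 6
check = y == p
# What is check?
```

Trace:
`y = 16` → y = 16
`p = 6` → p = 6
`check = y == p` → check = False
So check = False

Answer: False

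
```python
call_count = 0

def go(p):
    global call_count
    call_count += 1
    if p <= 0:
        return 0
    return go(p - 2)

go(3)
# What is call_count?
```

Linear recursion stepping by 2: 3 calls from p=3 down to ≤0.

Answer: 3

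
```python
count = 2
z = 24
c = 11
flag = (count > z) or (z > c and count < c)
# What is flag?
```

Trace:
`count = 2` → count = 2
`z = 24` → z = 24
`c = 11` → c = 11
`flag = (count > z) or (z > c and count < c)` → flag = True
So flag = True

Answer: True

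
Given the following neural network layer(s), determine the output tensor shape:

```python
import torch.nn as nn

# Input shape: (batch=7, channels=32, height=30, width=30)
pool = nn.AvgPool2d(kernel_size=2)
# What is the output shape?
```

Input: (7, 32, 30, 30) -> Output: (7, 32, 15, 15)

Answer: (7, 32, 15, 15)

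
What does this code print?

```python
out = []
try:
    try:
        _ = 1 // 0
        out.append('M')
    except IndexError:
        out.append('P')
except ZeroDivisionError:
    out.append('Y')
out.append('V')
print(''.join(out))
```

Execution trace: 'Y' (outer except ZeroDivisionError) → 'V' (after the try/except). Output: YV

Answer: YV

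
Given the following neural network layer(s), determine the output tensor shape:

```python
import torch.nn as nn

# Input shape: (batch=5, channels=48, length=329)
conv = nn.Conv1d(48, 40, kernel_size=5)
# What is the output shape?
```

Input: (5, 48, 329) -> Output: (5, 40, 325)

Answer: (5, 40, 325)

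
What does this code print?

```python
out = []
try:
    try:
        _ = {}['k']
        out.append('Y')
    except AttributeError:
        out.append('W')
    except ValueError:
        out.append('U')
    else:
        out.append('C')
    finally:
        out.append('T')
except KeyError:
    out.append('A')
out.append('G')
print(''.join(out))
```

Execution trace: 'T' (finally) → 'A' (outer except KeyError) → 'G' (after the try/except). Output: TAG

Answer: TAG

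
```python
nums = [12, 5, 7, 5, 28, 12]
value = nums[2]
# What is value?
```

Trace:
`nums = [12, 5, 7, 5, 28, 12]` → nums = [12, 5, 7, 5, 28, 12]
`value = nums[2]` → value = 7
So value = 7

Answer: 7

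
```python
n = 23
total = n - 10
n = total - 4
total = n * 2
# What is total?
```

Trace:
`n = 23` → n = 23
`total = n - 10` → total = 13
`n = total - 4` → n = 9
`total = n * 2` → total = 18
So total = 18

Answer: 18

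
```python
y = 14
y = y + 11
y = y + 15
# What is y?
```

Trace:
`y = 14` → y = 14
`y = y + 11` → y = 25
`y = y + 15` → y = 40
So y = 40

Answer: 40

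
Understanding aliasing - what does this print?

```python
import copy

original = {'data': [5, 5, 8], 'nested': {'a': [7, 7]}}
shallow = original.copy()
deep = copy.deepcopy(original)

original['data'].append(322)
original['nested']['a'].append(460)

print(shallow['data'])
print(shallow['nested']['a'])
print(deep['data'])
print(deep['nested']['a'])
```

Key concept: comparing shallow vs deep copy.
Step by step:
`original = {'data': [5, 5, 8], 'nested': {'a': [7, 7]}}` → original = {'data': [5, 5, 8], 'nested': {'a': [7, 7]}}
`shallow = original.copy()` → shallow = {'data': [5, 5, 8], 'nested': {'a': [7, 7]}}
`deep = copy.deepcopy(original)` → deep = {'data': [5, 5, 8], 'nested': {'a': [7, 7]}}
`original['data'].append(322)` → original = {'data': [5, 5, 8, 322], 'nested': {'a': [7, 7]}}; shallow = {'data': [5, 5, 8, 322], 'nested': {'a': [7, 7]}}
`original['nested']['a'].append(460)` → original = {'data': [5, 5, 8, 322], 'nested': {'a': [7, 7, 460]}}; shallow = {'data': [5, 5, 8, 322], 'nested': {'a': [7, 7, 460]}}
`print(shallow['data'])` → prints [5, 5, 8, 322]
`print(shallow['nested']['a'])` → prints [7, 7, 460]
`print(deep['data'])` → prints [5, 5, 8]
`print(deep['nested']['a'])` → prints [7, 7]

Answer:
[5, 5, 8, 322]
[7, 7, 460]
[5, 5, 8]
[7, 7]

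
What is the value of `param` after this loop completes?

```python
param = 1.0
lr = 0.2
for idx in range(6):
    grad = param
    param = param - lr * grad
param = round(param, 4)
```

Gradient descent: w = 1.0 * (1 - 0.2)^6
`param` takes the values: 1.0 → 0.8 → 0.64 → 0.512 → 0.4096 → 0.32768 → 0.262144 → 0.2621

Answer: 0.2621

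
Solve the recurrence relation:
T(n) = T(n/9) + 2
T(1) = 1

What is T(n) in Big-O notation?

Each step divides n by 9 and adds 2. After log_9(n) steps we reach T(1)=1. So T(n) = 2·log_9(n) + 1 = O(log n).

Answer: O(log n)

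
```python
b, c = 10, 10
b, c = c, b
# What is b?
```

Trace:
`b, c = 10, 10` → b = 10; c = 10
`b, c = c, b` → b = 10; c = 10
So b = 10

Answer: 10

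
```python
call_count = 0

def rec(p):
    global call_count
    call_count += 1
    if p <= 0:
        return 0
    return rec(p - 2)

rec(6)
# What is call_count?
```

Linear recursion stepping by 2: 4 calls from p=6 down to ≤0.

Answer: 4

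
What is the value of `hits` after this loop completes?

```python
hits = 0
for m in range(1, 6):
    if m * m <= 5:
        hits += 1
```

Count numbers where m² ≤ 5
`hits` takes the values: 0 → 1 → 2

Answer: 2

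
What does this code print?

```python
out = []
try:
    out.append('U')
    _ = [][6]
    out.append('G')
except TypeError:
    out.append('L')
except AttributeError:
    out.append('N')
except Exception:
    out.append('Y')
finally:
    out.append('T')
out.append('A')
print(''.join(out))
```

Execution trace: 'U' (try body) → 'Y' (except Exception) → 'T' (finally) → 'A' (after the try/except). Output: UYTA

Answer: UYTA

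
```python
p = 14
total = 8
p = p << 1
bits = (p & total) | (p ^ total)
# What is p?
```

Trace:
`p = 14` → p = 14
`total = 8` → total = 8
`p = p << 1` → p = 28
`bits = (p & total) | (p ^ total)` → bits = 28
So p = 28

Answer: 28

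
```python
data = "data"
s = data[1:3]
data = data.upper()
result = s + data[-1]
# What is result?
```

Trace:
`data = "data"` → data = 'data'
`s = data[1:3]` → s = 'at'
`data = data.upper()` → data = 'DATA'
`result = s + data[-1]` → result = 'atA'
So result = 'atA'

Answer: 'atA'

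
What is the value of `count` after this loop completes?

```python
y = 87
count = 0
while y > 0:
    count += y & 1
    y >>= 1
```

Count set bits in 87 (binary: 0b1010111)
`count` takes the values: 0 → 1 → 2 → 3 → 4 → 5

Answer: 5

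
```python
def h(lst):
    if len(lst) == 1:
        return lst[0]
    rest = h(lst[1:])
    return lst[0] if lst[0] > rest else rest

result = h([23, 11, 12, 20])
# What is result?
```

Recursive max over [23, 11, 12, 20] = 23

Answer: 23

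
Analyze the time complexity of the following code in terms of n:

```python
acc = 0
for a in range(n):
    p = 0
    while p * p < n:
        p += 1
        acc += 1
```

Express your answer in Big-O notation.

Each loop level contributes: n × √n. Multiplying the contributions gives O(n√n).

Answer: O(n√n)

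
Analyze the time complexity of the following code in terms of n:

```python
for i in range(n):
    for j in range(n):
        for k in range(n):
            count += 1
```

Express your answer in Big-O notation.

This is Triple nested loop. Time complexity: O(n³).

Answer: O(n³)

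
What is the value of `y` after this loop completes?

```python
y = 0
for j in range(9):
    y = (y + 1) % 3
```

Increment mod 3, 9 times = 0
`y` takes the values: 0 → 1 → 2 → 0 → 1 → 2 → 0 → 1 → 2 → 0

Answer: 0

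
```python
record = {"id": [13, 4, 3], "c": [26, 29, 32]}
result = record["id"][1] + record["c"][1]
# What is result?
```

Trace:
`record = {"id": [13, 4, 3], "c": [26, 29, 32]}` → record = {'id': [13, 4, 3], 'c': [26, 29, 32]}
`result = record["id"][1] + record["c"][1]` → result = 33
So result = 33

Answer: 33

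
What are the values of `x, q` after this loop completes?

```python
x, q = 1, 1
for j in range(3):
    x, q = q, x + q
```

Fibonacci: after 3 iterations
`x, q` takes the values: (1, 1) → (1, 2) → (2, 3) → (3, 5)

Answer: 3, 5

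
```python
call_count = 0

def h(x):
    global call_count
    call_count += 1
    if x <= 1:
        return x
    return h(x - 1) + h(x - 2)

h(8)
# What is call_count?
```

Calls(x) = 1 + Calls(x-1) + Calls(x-2); Calls(0)=Calls(1)=1. For x=8 this gives 67.

Answer: 67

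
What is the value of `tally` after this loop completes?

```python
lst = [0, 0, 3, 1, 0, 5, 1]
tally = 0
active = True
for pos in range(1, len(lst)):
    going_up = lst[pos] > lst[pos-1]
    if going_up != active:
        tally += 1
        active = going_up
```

Count direction changes in [0, 0, 3, 1, 0, 5, 1]
`tally` takes the values: 0 → 1 → 2 → 3 → 4 → 5

Answer: 5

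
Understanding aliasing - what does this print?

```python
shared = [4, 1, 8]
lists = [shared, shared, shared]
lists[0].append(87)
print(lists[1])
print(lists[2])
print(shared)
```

Key concept: list of same reference.
Step by step:
`shared = [4, 1, 8]` → shared = [4, 1, 8]
`lists = [shared, shared, shared]` → lists = [[4, 1, 8], [4, 1, 8], [4, 1, 8]]
`lists[0].append(87)` → shared = [4, 1, 8, 87]; lists = [[4, 1, 8, 87], [4, 1, 8, 87], [4, 1, 8, 87]]
`print(lists[1])` → prints [4, 1, 8, 87]
`print(lists[2])` → prints [4, 1, 8, 87]
`print(shared)` → prints [4, 1, 8, 87]

Answer:
[4, 1, 8, 87]
[4, 1, 8, 87]
[4, 1, 8, 87]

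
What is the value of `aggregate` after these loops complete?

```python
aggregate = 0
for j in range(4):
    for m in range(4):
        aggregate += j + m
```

Sum of all j+m for j,m in 4x4
`aggregate` takes the values: 0 → 1 → 3 → 6 → 7 → 9 → 12 → 16 → 18 → 21 → 25 → 30 → 33 → 37 → 42 → 48

Answer: 48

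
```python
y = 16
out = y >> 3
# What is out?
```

Trace:
`y = 16` → y = 16
`out = y >> 3` → out = 2
So out = 2

Answer: 2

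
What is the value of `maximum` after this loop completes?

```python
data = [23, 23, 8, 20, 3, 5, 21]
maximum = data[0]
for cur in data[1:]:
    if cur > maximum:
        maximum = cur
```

Maximum of [23, 23, 8, 20, 3, 5, 21]
`maximum` takes the values: 23

Answer: 23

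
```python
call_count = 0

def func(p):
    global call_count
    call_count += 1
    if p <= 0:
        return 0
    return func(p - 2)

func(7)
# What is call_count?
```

Linear recursion stepping by 2: 5 calls from p=7 down to ≤0.

Answer: 5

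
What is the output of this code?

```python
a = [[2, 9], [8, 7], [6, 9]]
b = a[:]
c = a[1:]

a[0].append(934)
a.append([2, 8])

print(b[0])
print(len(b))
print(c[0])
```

Key concept: slice with nested mutation.
Step by step:
`a = [[2, 9], [8, 7], [6, 9]]` → a = [[2, 9], [8, 7], [6, 9]]
`b = a[:]` → b = [[2, 9], [8, 7], [6, 9]]
`c = a[1:]` → c = [[8, 7], [6, 9]]
`a[0].append(934)` → a = [[2, 9, 934], [8, 7], [6, 9]]; b = [[2, 9, 934], [8, 7], [6, 9]]
`a.append([2, 8])` → a = [[2, 9, 934], [8, 7], [6, 9], [2, 8]]
`print(b[0])` → prints [2, 9, 934]
`print(len(b))` → prints 3
`print(c[0])` → prints [8, 7]

Answer:
[2, 9, 934]
3
[8, 7]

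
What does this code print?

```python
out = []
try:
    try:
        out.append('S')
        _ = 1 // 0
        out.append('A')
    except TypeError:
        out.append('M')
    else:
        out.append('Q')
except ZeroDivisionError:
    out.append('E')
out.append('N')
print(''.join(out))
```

Execution trace: 'S' (try body) → 'E' (outer except ZeroDivisionError) → 'N' (after the try/except). Output: SEN

Answer: SEN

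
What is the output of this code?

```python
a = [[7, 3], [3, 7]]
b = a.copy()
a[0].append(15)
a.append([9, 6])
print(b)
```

Key concept: shallow copy with nested lists.
Step by step:
`a = [[7, 3], [3, 7]]` → a = [[7, 3], [3, 7]]
`b = a.copy()` → b = [[7, 3], [3, 7]]
`a[0].append(15)` → a = [[7, 3, 15], [3, 7]]; b = [[7, 3, 15], [3, 7]]
`a.append([9, 6])` → a = [[7, 3, 15], [3, 7], [9, 6]]
`print(b)` → prints [[7, 3, 15], [3, 7]]

Answer: [[7, 3, 15], [3, 7]]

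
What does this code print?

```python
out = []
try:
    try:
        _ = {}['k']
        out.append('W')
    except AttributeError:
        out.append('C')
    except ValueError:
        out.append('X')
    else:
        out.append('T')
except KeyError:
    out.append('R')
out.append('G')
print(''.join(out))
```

Execution trace: 'R' (outer except KeyError) → 'G' (after the try/except). Output: RG

Answer: RG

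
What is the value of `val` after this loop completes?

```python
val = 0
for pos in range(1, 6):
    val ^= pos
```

XOR of 1 to 5
`val` takes the values: 0 → 1 → 3 → 0 → 4 → 1

Answer: 1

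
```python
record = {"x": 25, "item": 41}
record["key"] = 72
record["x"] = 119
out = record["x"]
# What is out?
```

Trace:
`record = {"x": 25, "item": 41}` → record = {'x': 25, 'item': 41}
`record["key"] = 72` → record = {'x': 25, 'item': 41, 'key': 72}
`record["x"] = 119` → record = {'x': 119, 'item': 41, 'key': 72}
`out = record["x"]` → out = 119
So out = 119

Answer: 119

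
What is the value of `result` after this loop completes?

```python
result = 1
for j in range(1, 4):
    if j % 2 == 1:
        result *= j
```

Product of odd numbers 1 to 3
`result` takes the values: 1 → 3

Answer: 3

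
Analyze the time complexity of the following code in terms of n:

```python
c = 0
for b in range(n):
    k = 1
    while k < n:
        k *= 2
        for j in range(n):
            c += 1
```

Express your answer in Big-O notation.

Each loop level contributes: n × log n × n. Multiplying the contributions gives O(n^2 log n).

Answer: O(n^2 log n)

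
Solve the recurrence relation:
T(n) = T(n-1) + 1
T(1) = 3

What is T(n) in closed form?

Unrolling: T(n) = T(1) + 1·(n-1) = 3 + 1(n-1) = n + 2.

Answer: T(n) = n + 2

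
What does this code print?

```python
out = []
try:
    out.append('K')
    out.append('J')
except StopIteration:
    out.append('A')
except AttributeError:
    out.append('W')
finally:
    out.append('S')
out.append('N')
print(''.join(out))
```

Execution trace: 'K' (try body) → 'J' (try body, no exception) → 'S' (finally) → 'N' (after the try/except). Output: KJSN

Answer: KJSN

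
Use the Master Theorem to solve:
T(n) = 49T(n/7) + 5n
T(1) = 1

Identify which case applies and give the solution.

a=49, b=7, f(n)=5n. log_7(49) = 2. Since c=1 < 2, Case 1 applies: T(n) = Θ(n^log_b(a)) = O(n^2).

Answer: O(n^2) - Case 1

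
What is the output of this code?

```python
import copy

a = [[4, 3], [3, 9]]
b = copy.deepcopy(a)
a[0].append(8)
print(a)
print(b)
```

Key concept: deep copy is fully independent.
Step by step:
`a = [[4, 3], [3, 9]]` → a = [[4, 3], [3, 9]]
`b = copy.deepcopy(a)` → b = [[4, 3], [3, 9]]
`a[0].append(8)` → a = [[4, 3, 8], [3, 9]]
`print(a)` → prints [[4, 3, 8], [3, 9]]
`print(b)` → prints [[4, 3], [3, 9]]

Answer:
[[4, 3, 8], [3, 9]]
[[4, 3], [3, 9]]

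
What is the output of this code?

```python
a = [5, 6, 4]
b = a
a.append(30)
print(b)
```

Key concept: basic list aliasing.
Step by step:
`a = [5, 6, 4]` → a = [5, 6, 4]
`b = a` → b = [5, 6, 4] (same object as a)
`a.append(30)` → a = [5, 6, 4, 30] (same object as b); b = [5, 6, 4, 30] (same object as a)
`print(b)` → prints [5, 6, 4, 30]

Answer: [5, 6, 4, 30]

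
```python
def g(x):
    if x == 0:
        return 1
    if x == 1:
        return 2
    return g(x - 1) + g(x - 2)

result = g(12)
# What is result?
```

Build up from base cases: g(0)=1, g(1)=2, g(2)=3, g(3)=5, g(4)=8, g(5)=13, g(6)=21, ..., g(12)=377

Answer: 377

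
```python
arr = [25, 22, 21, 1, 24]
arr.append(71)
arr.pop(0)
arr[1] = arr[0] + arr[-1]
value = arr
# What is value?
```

Trace:
`arr = [25, 22, 21, 1, 24]` → arr = [25, 22, 21, 1, 24]
`arr.append(71)` → arr = [25, 22, 21, 1, 24, 71]
`arr.pop(0)` → arr = [22, 21, 1, 24, 71]
`arr[1] = arr[0] + arr[-1]` → arr = [22, 93, 1, 24, 71]
`value = arr` → value = [22, 93, 1, 24, 71]
So value = [22, 93, 1, 24, 71]

Answer: [22, 93, 1, 24, 71]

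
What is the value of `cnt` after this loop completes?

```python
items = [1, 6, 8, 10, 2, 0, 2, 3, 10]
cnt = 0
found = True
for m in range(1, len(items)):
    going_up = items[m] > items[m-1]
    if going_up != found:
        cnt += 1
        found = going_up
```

Count direction changes in [1, 6, 8, 10, 2, 0, 2, 3, 10]
`cnt` takes the values: 0 → 1 → 2

Answer: 2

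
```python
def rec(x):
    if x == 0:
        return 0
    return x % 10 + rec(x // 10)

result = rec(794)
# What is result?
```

Sum of digits of 794: 4 + 9 + 7 = 20

Answer: 20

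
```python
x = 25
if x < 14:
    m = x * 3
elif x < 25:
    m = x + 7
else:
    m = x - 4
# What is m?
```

Trace:
`x = 25` → x = 25
`if x < 14: ...` → x < 14 is False, x < 25 is False, take else branch → m = 21
So m = 21

Answer: 21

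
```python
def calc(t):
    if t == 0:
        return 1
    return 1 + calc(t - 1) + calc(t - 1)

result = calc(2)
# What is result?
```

calc(t) = 1 + 2·calc(t-1), calc(0)=1. Closed form: (1+1)·2^2 - 1 = 7.

Answer: 7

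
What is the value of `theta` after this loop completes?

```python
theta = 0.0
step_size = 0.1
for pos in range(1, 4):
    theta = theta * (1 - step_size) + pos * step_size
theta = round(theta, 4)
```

Moving average with lr=0.1
`theta` takes the values: 0.0 → 0.1 → 0.29 → 0.561

Answer: 0.561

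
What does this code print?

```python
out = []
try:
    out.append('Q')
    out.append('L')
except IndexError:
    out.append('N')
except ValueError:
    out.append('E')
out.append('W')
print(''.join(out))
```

Execution trace: 'Q' (try body) → 'L' (try body, no exception) → 'W' (after the try/except). Output: QLW

Answer: QLW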